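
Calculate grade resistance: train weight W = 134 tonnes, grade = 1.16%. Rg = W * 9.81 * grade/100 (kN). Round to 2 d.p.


Rg = W * 9.81 * grade / 100
Rg = 134 * 9.81 * 1.16 / 100
Rg = 1314.54 * 0.0116
Rg = 15.25 kN

15.25


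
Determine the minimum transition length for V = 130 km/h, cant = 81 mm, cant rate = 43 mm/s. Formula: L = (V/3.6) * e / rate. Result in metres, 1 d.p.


Convert speed: V = 130 / 3.6 = 36.1111 m/s
L = 36.1111 * 81 / 43
L = 2925.0 / 43
L = 68.0 m

68.0


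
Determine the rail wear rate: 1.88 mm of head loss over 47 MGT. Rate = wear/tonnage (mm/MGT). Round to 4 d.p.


Wear rate = total wear / cumulative tonnage
Rate = 1.88 / 47
Rate = 0.0400 mm/MGT

0.0400


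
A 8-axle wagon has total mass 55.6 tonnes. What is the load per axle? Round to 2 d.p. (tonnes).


Load per axle = total weight / number of axles
Load = 55.6 / 8
Load = 6.95 tonnes

6.95


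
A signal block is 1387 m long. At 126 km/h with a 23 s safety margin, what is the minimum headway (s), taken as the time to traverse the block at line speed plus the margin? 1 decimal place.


V = 126 / 3.6 = 35.0 m/s
Block traversal time = 1387 / 35.0 = 39.6286 s
Headway = 39.6286 + 23
Headway = 62.6 s

62.6


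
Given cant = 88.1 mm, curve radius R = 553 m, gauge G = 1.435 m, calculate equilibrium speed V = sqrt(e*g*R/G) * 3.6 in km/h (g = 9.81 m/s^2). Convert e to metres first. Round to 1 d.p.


Convert cant: e = 88.1 mm = 0.0881 m
V_ms = sqrt(0.0881 * 9.81 * 553 / 1.435)
V_ms = sqrt(333.056678) = 18.2498 m/s
V = 18.2498 * 3.6 = 65.7 km/h

65.7


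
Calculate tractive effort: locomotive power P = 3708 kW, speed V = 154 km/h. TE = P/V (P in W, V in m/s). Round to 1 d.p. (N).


Convert: P = 3708 kW = 3708000 W
V = 154 / 3.6 = 42.7778 m/s
TE = 3708000 / 42.7778
TE = 86680.5 N

86680.5


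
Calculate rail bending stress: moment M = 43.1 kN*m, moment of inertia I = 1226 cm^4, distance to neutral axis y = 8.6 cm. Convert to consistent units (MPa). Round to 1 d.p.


Convert units:
M = 43.1 kN*m = 43100000 N*mm
y = 8.6 cm = 86 mm
I = 1226 cm^4 = 12260000 mm^4
sigma = 43100000 * 86 / 12260000
sigma = 302.3 MPa

302.3


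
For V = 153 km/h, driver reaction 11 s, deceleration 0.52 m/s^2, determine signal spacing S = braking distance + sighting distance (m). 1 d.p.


V = 153 / 3.6 = 42.5 m/s
Braking distance = 42.5^2 / (2*0.52) = 1736.7788 m
Sighting distance = 42.5 * 11 = 467.5 m
S = 1736.7788 + 467.5 = 2204.3 m

2204.3


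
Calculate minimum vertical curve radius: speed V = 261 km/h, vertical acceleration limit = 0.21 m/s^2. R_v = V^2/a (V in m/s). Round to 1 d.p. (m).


Convert speed: V = 261 / 3.6 = 72.5 m/s
V^2 = 5256.25 m^2/s^2
R_v = 5256.25 / 0.21
R_v = 25029.8 m

25029.8


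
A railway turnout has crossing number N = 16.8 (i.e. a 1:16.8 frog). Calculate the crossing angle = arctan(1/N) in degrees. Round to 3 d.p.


1/N = 1/16.8 = 0.059524
angle = arctan(0.059524) = 0.059454 rad
angle = 0.059454 * 180/pi = 3.406 degrees

3.406


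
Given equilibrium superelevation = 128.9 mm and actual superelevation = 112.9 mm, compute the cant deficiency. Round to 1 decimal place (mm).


Cant deficiency = equilibrium cant - actual cant
CD = 128.9 - 112.9
CD = 16.0 mm

16.0


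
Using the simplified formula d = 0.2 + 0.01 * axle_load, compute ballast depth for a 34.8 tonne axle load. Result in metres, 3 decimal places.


d = 0.2 + 0.01 * 34.8
d = 0.2 + 0.348
d = 0.548 m

0.548


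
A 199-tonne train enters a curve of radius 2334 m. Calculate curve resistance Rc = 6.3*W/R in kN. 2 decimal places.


Rc = 6.3 * W / R
Rc = 6.3 * 199 / 2334
Rc = 1253.7 / 2334
Rc = 0.54 kN

0.54


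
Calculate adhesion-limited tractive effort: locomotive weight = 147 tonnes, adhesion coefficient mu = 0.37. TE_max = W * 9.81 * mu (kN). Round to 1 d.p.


TE_max = W * g * mu
TE_max = 147 * 9.81 * 0.37
TE_max = 1442.07 * 0.37
TE_max = 533.6 kN

533.6


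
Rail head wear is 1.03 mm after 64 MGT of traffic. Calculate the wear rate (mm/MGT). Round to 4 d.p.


Wear rate = total wear / cumulative tonnage
Rate = 1.03 / 64
Rate = 0.0161 mm/MGT

0.0161


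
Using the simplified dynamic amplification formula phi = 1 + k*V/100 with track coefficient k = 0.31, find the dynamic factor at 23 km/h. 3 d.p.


phi = 1 + k * V / 100
phi = 1 + 0.31 * 23 / 100
phi = 1 + 0.0713
phi = 1.071

1.071


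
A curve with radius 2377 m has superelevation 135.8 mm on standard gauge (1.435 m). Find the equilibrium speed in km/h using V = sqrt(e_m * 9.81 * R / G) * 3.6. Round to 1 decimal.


Convert cant: e = 135.8 mm = 0.1358 m
V_ms = sqrt(0.1358 * 9.81 * 2377 / 1.435)
V_ms = sqrt(2206.714039) = 46.9757 m/s
V = 46.9757 * 3.6 = 169.1 km/h

169.1


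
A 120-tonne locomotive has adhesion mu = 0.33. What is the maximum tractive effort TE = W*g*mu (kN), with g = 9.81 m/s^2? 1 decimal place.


TE_max = W * g * mu
TE_max = 120 * 9.81 * 0.33
TE_max = 1177.2 * 0.33
TE_max = 388.5 kN

388.5


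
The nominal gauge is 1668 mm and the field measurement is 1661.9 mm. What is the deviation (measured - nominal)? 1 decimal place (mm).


Deviation = measured - nominal
Deviation = 1661.9 - 1668
Deviation = -6.1 mm

-6.1


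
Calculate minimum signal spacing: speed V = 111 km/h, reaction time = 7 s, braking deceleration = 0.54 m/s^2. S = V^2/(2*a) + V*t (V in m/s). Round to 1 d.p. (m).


V = 111 / 3.6 = 30.8333 m/s
Braking distance = 30.8333^2 / (2*0.54) = 880.2726 m
Sighting distance = 30.8333 * 7 = 215.8333 m
S = 880.2726 + 215.8333 = 1096.1 m

1096.1


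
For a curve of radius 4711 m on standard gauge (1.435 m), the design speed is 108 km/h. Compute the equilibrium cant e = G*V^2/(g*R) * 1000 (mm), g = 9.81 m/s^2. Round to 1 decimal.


Convert speed: V = 108 / 3.6 = 30.0 m/s
Apply formula: e = 1.435 * 30.0^2 / (9.81 * 4711)
e = 1.435 * 900.0 / 46214.91
e = 0.027946 m = 27.9 mm

27.9


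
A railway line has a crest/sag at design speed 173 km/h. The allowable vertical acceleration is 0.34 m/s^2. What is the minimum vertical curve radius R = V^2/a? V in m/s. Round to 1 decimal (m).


Convert speed: V = 173 / 3.6 = 48.0556 m/s
V^2 = 2309.3364 m^2/s^2
R_v = 2309.3364 / 0.34
R_v = 6792.2 m

6792.2


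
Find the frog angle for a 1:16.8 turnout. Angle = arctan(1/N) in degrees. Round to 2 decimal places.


1/N = 1/16.8 = 0.059524
angle = arctan(0.059524) = 0.059454 rad
angle = 0.059454 * 180/pi = 3.41 degrees

3.41


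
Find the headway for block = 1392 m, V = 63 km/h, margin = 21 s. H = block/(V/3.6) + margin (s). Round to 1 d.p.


V = 63 / 3.6 = 17.5 m/s
Block traversal time = 1392 / 17.5 = 79.5429 s
Headway = 79.5429 + 21
Headway = 100.5 s

100.5


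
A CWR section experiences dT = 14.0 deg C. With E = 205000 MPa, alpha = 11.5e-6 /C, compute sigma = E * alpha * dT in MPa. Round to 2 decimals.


sigma = E * alpha * dT
sigma = 205000 * 11.5e-6 * 14.0
sigma = 2.3575 * 14.0
sigma = 33.01 MPa

33.01


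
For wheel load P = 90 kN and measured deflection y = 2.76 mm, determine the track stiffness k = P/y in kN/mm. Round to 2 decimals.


Track stiffness k = P / y
k = 90 / 2.76
k = 32.61 kN/mm

32.61


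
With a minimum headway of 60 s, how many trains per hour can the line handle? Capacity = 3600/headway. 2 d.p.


Capacity = 3600 / headway
Capacity = 3600 / 60
Capacity = 60.00 trains/hour

60.00


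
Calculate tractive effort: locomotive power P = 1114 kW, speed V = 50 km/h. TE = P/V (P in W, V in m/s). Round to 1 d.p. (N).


Convert: P = 1114 kW = 1114000 W
V = 50 / 3.6 = 13.8889 m/s
TE = 1114000 / 13.8889
TE = 80208.0 N

80208.0


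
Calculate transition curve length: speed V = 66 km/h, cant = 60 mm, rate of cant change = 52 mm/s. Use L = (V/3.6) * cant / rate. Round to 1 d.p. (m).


Convert speed: V = 66 / 3.6 = 18.3333 m/s
L = 18.3333 * 60 / 52
L = 1100.0 / 52
L = 21.2 m

21.2


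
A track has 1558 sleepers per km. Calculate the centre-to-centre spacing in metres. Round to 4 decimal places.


Spacing = 1000 m / number of sleepers
Spacing = 1000 / 1558
Spacing = 0.6418 m

0.6418


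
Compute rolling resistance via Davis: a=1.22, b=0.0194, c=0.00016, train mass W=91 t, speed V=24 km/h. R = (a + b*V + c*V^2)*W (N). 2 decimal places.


b*V = 0.0194 * 24 = 0.4656
c*V^2 = 0.00016 * 576 = 0.09216
R_per_t = 1.22 + 0.4656 + 0.09216 = 1.77776 N/t
R_total = 1.77776 * 91 = 161.78 N

161.78


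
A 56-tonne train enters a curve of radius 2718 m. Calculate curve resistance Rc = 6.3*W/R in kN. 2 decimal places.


Rc = 6.3 * W / R
Rc = 6.3 * 56 / 2718
Rc = 352.8 / 2718
Rc = 0.13 kN

0.13


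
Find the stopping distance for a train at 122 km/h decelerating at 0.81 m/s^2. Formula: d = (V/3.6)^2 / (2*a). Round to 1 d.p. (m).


Convert speed: V = 122 / 3.6 = 33.8889 m/s
V^2 = 1148.4568
d = 1148.4568 / (2 * 0.81)
d = 1148.4568 / 1.62
d = 708.9 m

708.9


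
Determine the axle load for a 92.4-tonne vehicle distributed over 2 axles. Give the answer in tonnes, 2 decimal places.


Load per axle = total weight / number of axles
Load = 92.4 / 2
Load = 46.20 tonnes

46.20


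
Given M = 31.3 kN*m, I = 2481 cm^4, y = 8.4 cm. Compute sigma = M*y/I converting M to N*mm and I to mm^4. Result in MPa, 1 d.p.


Convert units:
M = 31.3 kN*m = 31300000 N*mm
y = 8.4 cm = 84 mm
I = 2481 cm^4 = 24810000 mm^4
sigma = 31300000 * 84 / 24810000
sigma = 106.0 MPa

106.0


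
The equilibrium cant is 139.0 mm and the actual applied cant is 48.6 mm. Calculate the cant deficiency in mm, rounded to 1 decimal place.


Cant deficiency = equilibrium cant - actual cant
CD = 139.0 - 48.6
CD = 90.4 mm

90.4


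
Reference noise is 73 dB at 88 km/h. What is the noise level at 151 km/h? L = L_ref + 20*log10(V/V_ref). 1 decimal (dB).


V/V_ref = 151 / 88 = 1.715909
log10(1.715909) = 0.234494
20 * 0.234494 = 4.6899
L = 73 + 4.6899 = 77.7 dB

77.7


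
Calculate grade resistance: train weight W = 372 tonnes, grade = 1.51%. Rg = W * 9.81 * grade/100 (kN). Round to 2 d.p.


Rg = W * 9.81 * grade / 100
Rg = 372 * 9.81 * 1.51 / 100
Rg = 3649.32 * 0.0151
Rg = 55.10 kN

55.10


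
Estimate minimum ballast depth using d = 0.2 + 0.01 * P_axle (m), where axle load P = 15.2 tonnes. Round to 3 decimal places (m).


d = 0.2 + 0.01 * 15.2
d = 0.2 + 0.152
d = 0.352 m

0.352


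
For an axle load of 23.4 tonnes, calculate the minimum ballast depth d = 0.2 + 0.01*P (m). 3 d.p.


d = 0.2 + 0.01 * 23.4
d = 0.2 + 0.234
d = 0.434 m

0.434


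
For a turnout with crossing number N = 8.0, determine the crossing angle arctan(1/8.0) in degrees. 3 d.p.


1/N = 1/8.0 = 0.125
angle = arctan(0.125) = 0.124355 rad
angle = 0.124355 * 180/pi = 7.125 degrees

7.125


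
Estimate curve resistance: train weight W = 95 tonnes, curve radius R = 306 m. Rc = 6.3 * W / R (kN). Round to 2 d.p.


Rc = 6.3 * W / R
Rc = 6.3 * 95 / 306
Rc = 598.5 / 306
Rc = 1.96 kN

1.96


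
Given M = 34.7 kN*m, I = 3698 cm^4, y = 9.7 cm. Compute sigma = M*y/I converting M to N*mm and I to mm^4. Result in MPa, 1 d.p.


Convert units:
M = 34.7 kN*m = 34700000 N*mm
y = 9.7 cm = 97 mm
I = 3698 cm^4 = 36980000 mm^4
sigma = 34700000 * 97 / 36980000
sigma = 91.0 MPa

91.0


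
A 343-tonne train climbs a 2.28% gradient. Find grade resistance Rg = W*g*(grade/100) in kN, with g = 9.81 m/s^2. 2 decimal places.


Rg = W * 9.81 * grade / 100
Rg = 343 * 9.81 * 2.28 / 100
Rg = 3364.83 * 0.0228
Rg = 76.72 kN

76.72


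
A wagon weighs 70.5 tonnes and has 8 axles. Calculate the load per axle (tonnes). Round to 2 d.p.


Load per axle = total weight / number of axles
Load = 70.5 / 8
Load = 8.81 tonnes

8.81


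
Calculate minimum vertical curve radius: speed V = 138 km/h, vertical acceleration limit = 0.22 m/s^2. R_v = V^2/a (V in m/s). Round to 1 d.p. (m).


Convert speed: V = 138 / 3.6 = 38.3333 m/s
V^2 = 1469.4444 m^2/s^2
R_v = 1469.4444 / 0.22
R_v = 6679.3 m

6679.3


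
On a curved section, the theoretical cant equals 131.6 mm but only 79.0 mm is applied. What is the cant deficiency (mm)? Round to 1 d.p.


Cant deficiency = equilibrium cant - actual cant
CD = 131.6 - 79.0
CD = 52.6 mm

52.6


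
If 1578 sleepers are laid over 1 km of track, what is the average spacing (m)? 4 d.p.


Spacing = 1000 m / number of sleepers
Spacing = 1000 / 1578
Spacing = 0.6337 m

0.6337


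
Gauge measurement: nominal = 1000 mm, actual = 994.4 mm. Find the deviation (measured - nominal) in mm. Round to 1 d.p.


Deviation = measured - nominal
Deviation = 994.4 - 1000
Deviation = -5.6 mm

-5.6


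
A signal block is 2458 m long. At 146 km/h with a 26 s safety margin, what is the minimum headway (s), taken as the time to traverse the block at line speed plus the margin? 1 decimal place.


V = 146 / 3.6 = 40.5556 m/s
Block traversal time = 2458 / 40.5556 = 60.6082 s
Headway = 60.6082 + 26
Headway = 86.6 s

86.6


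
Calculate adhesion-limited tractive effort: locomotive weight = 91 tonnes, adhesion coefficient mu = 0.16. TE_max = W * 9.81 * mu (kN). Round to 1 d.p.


TE_max = W * g * mu
TE_max = 91 * 9.81 * 0.16
TE_max = 892.71 * 0.16
TE_max = 142.8 kN

142.8


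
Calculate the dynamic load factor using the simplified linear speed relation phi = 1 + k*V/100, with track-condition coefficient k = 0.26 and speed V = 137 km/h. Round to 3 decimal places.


phi = 1 + k * V / 100
phi = 1 + 0.26 * 137 / 100
phi = 1 + 0.3562
phi = 1.356

1.356


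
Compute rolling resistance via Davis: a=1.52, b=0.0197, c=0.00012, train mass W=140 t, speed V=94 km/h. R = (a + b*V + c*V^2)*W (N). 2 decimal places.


b*V = 0.0197 * 94 = 1.8518
c*V^2 = 0.00012 * 8836 = 1.06032
R_per_t = 1.52 + 1.8518 + 1.06032 = 4.43212 N/t
R_total = 4.43212 * 140 = 620.50 N

620.50


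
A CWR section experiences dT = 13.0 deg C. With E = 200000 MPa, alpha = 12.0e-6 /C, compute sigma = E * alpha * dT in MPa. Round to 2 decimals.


sigma = E * alpha * dT
sigma = 200000 * 12.0e-6 * 13.0
sigma = 2.4 * 13.0
sigma = 31.20 MPa

31.20


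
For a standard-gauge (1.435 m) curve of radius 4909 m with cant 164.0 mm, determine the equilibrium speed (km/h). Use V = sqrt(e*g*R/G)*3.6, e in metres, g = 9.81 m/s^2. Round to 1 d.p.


Convert cant: e = 164.0 mm = 0.1640 m
V_ms = sqrt(0.1640 * 9.81 * 4909 / 1.435)
V_ms = sqrt(5503.690286) = 74.1869 m/s
V = 74.1869 * 3.6 = 267.1 km/h

267.1


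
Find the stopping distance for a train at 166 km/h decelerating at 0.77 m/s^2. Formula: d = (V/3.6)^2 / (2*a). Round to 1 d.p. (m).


Convert speed: V = 166 / 3.6 = 46.1111 m/s
V^2 = 2126.2346
d = 2126.2346 / (2 * 0.77)
d = 2126.2346 / 1.54
d = 1380.7 m

1380.7


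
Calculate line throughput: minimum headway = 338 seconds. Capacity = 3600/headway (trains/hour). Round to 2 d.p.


Capacity = 3600 / headway
Capacity = 3600 / 338
Capacity = 10.65 trains/hour

10.65


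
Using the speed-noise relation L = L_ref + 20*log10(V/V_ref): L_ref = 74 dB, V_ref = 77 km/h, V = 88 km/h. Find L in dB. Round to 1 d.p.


V/V_ref = 88 / 77 = 1.142857
log10(1.142857) = 0.057992
20 * 0.057992 = 1.1598
L = 74 + 1.1598 = 75.2 dB

75.2


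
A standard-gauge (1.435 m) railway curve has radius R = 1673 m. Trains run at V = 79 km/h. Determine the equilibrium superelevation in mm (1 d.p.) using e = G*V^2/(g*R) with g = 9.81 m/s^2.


Convert speed: V = 79 / 3.6 = 21.9444 m/s
Apply formula: e = 1.435 * 21.9444^2 / (9.81 * 1673)
e = 1.435 * 481.5586 / 16412.13
e = 0.042105 m = 42.1 mm

42.1


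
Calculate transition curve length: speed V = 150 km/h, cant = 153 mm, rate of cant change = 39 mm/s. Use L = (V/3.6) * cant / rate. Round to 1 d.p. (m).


Convert speed: V = 150 / 3.6 = 41.6667 m/s
L = 41.6667 * 153 / 39
L = 6375.0 / 39
L = 163.5 m

163.5


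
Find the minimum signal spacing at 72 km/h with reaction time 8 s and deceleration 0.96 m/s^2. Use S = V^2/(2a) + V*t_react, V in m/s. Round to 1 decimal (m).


V = 72 / 3.6 = 20.0 m/s
Braking distance = 20.0^2 / (2*0.96) = 208.3333 m
Sighting distance = 20.0 * 8 = 160.0 m
S = 208.3333 + 160.0 = 368.3 m

368.3


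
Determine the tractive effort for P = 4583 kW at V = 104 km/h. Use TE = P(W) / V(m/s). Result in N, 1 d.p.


Convert: P = 4583 kW = 4583000 W
V = 104 / 3.6 = 28.8889 m/s
TE = 4583000 / 28.8889
TE = 158642.3 N

158642.3


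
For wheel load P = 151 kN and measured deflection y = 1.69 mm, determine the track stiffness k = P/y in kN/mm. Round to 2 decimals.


Track stiffness k = P / y
k = 151 / 1.69
k = 89.35 kN/mm

89.35


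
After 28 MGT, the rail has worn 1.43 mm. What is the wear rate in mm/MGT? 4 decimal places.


Wear rate = total wear / cumulative tonnage
Rate = 1.43 / 28
Rate = 0.0511 mm/MGT

0.0511


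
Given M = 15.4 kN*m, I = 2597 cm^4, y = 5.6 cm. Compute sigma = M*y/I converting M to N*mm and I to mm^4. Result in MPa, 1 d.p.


Convert units:
M = 15.4 kN*m = 15400000 N*mm
y = 5.6 cm = 56 mm
I = 2597 cm^4 = 25970000 mm^4
sigma = 15400000 * 56 / 25970000
sigma = 33.2 MPa

33.2


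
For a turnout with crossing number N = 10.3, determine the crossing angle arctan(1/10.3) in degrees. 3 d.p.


1/N = 1/10.3 = 0.097087
angle = arctan(0.097087) = 0.096784 rad
angle = 0.096784 * 180/pi = 5.545 degrees

5.545


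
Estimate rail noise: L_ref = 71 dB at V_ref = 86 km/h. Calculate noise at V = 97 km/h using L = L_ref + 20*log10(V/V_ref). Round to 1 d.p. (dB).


V/V_ref = 97 / 86 = 1.127907
log10(1.127907) = 0.052273
20 * 0.052273 = 1.0455
L = 71 + 1.0455 = 72.0 dB

72.0


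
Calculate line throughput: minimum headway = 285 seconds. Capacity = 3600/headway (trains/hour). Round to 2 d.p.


Capacity = 3600 / headway
Capacity = 3600 / 285
Capacity = 12.63 trains/hour

12.63


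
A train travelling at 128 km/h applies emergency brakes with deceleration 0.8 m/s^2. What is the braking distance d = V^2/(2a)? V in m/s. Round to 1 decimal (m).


Convert speed: V = 128 / 3.6 = 35.5556 m/s
V^2 = 1264.1975
d = 1264.1975 / (2 * 0.8)
d = 1264.1975 / 1.6
d = 790.1 m

790.1


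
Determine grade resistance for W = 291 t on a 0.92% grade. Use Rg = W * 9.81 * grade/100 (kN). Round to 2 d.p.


Rg = W * 9.81 * grade / 100
Rg = 291 * 9.81 * 0.92 / 100
Rg = 2854.71 * 0.0092
Rg = 26.26 kN

26.26


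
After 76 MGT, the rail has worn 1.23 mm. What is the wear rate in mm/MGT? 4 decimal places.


Wear rate = total wear / cumulative tonnage
Rate = 1.23 / 76
Rate = 0.0162 mm/MGT

0.0162


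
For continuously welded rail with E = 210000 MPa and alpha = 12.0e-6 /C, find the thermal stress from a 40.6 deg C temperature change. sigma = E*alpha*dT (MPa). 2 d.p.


sigma = E * alpha * dT
sigma = 210000 * 12.0e-6 * 40.6
sigma = 2.52 * 40.6
sigma = 102.31 MPa

102.31


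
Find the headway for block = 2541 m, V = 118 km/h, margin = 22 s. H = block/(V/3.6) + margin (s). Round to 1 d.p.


V = 118 / 3.6 = 32.7778 m/s
Block traversal time = 2541 / 32.7778 = 77.522 s
Headway = 77.522 + 22
Headway = 99.5 s

99.5


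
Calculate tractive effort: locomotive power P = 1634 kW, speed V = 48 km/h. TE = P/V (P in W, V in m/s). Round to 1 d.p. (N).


Convert: P = 1634 kW = 1634000 W
V = 48 / 3.6 = 13.3333 m/s
TE = 1634000 / 13.3333
TE = 122550.0 N

122550.0


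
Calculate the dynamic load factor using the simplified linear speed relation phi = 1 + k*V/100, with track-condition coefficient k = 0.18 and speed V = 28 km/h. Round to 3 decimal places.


phi = 1 + k * V / 100
phi = 1 + 0.18 * 28 / 100
phi = 1 + 0.0504
phi = 1.050

1.050


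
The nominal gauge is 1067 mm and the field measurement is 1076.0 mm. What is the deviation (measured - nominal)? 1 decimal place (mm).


Deviation = measured - nominal
Deviation = 1076.0 - 1067
Deviation = 9.0 mm

9.0


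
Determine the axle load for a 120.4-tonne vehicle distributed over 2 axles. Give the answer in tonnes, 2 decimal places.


Load per axle = total weight / number of axles
Load = 120.4 / 2
Load = 60.20 tonnes

60.20


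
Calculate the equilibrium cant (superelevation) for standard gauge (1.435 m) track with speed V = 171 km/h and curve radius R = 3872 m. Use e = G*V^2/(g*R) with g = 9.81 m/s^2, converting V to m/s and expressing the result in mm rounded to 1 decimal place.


Convert speed: V = 171 / 3.6 = 47.5 m/s
Apply formula: e = 1.435 * 47.5^2 / (9.81 * 3872)
e = 1.435 * 2256.25 / 37984.32
e = 0.085238 m = 85.2 mm

85.2


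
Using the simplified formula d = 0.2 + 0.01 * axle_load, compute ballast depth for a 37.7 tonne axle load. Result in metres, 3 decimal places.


d = 0.2 + 0.01 * 37.7
d = 0.2 + 0.377
d = 0.577 m

0.577


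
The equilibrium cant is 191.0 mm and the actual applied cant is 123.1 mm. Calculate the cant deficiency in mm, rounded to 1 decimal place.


Cant deficiency = equilibrium cant - actual cant
CD = 191.0 - 123.1
CD = 67.9 mm

67.9


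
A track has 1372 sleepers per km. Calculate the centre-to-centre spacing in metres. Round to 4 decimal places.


Spacing = 1000 m / number of sleepers
Spacing = 1000 / 1372
Spacing = 0.7289 m

0.7289


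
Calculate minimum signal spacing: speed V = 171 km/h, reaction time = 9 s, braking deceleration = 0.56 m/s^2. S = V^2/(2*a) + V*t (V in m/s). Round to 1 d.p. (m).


V = 171 / 3.6 = 47.5 m/s
Braking distance = 47.5^2 / (2*0.56) = 2014.5089 m
Sighting distance = 47.5 * 9 = 427.5 m
S = 2014.5089 + 427.5 = 2442.0 m

2442.0


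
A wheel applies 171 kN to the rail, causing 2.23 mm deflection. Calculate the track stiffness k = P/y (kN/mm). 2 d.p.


Track stiffness k = P / y
k = 171 / 2.23
k = 76.68 kN/mm

76.68


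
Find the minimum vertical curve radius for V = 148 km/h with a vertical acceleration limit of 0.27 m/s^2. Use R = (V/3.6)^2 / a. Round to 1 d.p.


Convert speed: V = 148 / 3.6 = 41.1111 m/s
V^2 = 1690.1235 m^2/s^2
R_v = 1690.1235 / 0.27
R_v = 6259.7 m

6259.7


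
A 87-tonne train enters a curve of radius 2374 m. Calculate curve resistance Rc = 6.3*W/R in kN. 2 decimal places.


Rc = 6.3 * W / R
Rc = 6.3 * 87 / 2374
Rc = 548.1 / 2374
Rc = 0.23 kN

0.23


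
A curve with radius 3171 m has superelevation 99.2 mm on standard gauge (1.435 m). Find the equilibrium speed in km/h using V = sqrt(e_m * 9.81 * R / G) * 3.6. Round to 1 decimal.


Convert cant: e = 99.2 mm = 0.0992 m
V_ms = sqrt(0.0992 * 9.81 * 3171 / 1.435)
V_ms = sqrt(2150.428566) = 46.3727 m/s
V = 46.3727 * 3.6 = 166.9 km/h

166.9


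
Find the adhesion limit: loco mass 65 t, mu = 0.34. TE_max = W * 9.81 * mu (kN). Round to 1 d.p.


TE_max = W * g * mu
TE_max = 65 * 9.81 * 0.34
TE_max = 637.65 * 0.34
TE_max = 216.8 kN

216.8


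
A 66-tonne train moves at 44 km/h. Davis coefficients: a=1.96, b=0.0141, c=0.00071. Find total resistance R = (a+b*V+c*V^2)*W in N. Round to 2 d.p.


b*V = 0.0141 * 44 = 0.6204
c*V^2 = 0.00071 * 1936 = 1.37456
R_per_t = 1.96 + 0.6204 + 1.37456 = 3.95496 N/t
R_total = 3.95496 * 66 = 261.03 N

261.03


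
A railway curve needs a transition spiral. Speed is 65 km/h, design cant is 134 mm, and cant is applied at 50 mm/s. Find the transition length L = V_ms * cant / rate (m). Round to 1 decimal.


Convert speed: V = 65 / 3.6 = 18.0556 m/s
L = 18.0556 * 134 / 50
L = 2419.4444 / 50
L = 48.4 m

48.4


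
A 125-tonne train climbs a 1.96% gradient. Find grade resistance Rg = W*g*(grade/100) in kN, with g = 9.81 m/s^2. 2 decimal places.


Rg = W * 9.81 * grade / 100
Rg = 125 * 9.81 * 1.96 / 100
Rg = 1226.25 * 0.0196
Rg = 24.03 kN

24.03


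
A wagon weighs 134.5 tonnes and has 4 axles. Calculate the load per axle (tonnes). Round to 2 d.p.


Load per axle = total weight / number of axles
Load = 134.5 / 4
Load = 33.63 tonnes

33.63


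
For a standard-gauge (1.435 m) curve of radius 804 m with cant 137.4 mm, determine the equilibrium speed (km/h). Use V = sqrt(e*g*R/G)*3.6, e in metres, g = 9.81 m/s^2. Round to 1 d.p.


Convert cant: e = 137.4 mm = 0.1374 m
V_ms = sqrt(0.1374 * 9.81 * 804 / 1.435)
V_ms = sqrt(755.19636) = 27.4808 m/s
V = 27.4808 * 3.6 = 98.9 km/h

98.9


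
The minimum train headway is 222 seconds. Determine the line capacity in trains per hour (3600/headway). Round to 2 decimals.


Capacity = 3600 / headway
Capacity = 3600 / 222
Capacity = 16.22 trains/hour

16.22


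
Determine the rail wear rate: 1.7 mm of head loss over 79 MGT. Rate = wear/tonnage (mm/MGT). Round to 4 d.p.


Wear rate = total wear / cumulative tonnage
Rate = 1.7 / 79
Rate = 0.0215 mm/MGT

0.0215


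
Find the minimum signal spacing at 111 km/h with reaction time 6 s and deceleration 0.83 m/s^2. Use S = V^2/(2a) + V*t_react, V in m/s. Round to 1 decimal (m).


V = 111 / 3.6 = 30.8333 m/s
Braking distance = 30.8333^2 / (2*0.83) = 572.7075 m
Sighting distance = 30.8333 * 6 = 185.0 m
S = 572.7075 + 185.0 = 757.7 m

757.7


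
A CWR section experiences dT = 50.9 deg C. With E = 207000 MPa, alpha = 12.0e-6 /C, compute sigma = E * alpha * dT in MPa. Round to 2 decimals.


sigma = E * alpha * dT
sigma = 207000 * 12.0e-6 * 50.9
sigma = 2.484 * 50.9
sigma = 126.44 MPa

126.44


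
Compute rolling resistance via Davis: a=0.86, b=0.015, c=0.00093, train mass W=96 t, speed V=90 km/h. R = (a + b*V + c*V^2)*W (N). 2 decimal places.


b*V = 0.015 * 90 = 1.35
c*V^2 = 0.00093 * 8100 = 7.533
R_per_t = 0.86 + 1.35 + 7.533 = 9.743 N/t
R_total = 9.743 * 96 = 935.33 N

935.33


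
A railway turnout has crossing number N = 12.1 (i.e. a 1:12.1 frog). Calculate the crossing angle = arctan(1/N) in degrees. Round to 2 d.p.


1/N = 1/12.1 = 0.082645
angle = arctan(0.082645) = 0.082457 rad
angle = 0.082457 * 180/pi = 4.72 degrees

4.72


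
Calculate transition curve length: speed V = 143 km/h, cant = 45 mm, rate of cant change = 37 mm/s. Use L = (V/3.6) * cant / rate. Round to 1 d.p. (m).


Convert speed: V = 143 / 3.6 = 39.7222 m/s
L = 39.7222 * 45 / 37
L = 1787.5 / 37
L = 48.3 m

48.3


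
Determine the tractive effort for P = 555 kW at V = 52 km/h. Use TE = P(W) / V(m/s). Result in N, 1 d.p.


Convert: P = 555 kW = 555000 W
V = 52 / 3.6 = 14.4444 m/s
TE = 555000 / 14.4444
TE = 38423.1 N

38423.1


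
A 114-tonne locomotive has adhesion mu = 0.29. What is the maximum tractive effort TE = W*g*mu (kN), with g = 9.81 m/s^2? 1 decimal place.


TE_max = W * g * mu
TE_max = 114 * 9.81 * 0.29
TE_max = 1118.34 * 0.29
TE_max = 324.3 kN

324.3


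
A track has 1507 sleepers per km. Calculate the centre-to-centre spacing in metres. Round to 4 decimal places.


Spacing = 1000 m / number of sleepers
Spacing = 1000 / 1507
Spacing = 0.6636 m

0.6636


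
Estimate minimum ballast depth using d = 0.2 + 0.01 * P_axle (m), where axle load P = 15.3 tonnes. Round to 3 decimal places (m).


d = 0.2 + 0.01 * 15.3
d = 0.2 + 0.153
d = 0.353 m

0.353


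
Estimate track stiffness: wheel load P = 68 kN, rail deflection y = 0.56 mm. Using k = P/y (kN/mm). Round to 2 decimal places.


Track stiffness k = P / y
k = 68 / 0.56
k = 121.43 kN/mm

121.43


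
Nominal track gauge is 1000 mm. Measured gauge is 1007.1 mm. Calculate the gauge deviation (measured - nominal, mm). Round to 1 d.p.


Deviation = measured - nominal
Deviation = 1007.1 - 1000
Deviation = 7.1 mm

7.1


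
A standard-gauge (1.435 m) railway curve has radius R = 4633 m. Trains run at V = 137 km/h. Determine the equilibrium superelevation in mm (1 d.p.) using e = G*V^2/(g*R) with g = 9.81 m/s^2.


Convert speed: V = 137 / 3.6 = 38.0556 m/s
Apply formula: e = 1.435 * 38.0556^2 / (9.81 * 4633)
e = 1.435 * 1448.2253 / 45449.73
e = 0.045725 m = 45.7 mm

45.7


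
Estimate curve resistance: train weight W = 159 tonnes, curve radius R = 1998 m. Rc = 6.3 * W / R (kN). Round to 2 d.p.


Rc = 6.3 * W / R
Rc = 6.3 * 159 / 1998
Rc = 1001.7 / 1998
Rc = 0.50 kN

0.50


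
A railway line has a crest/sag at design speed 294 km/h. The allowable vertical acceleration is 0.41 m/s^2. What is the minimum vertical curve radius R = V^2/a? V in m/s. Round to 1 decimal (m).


Convert speed: V = 294 / 3.6 = 81.6667 m/s
V^2 = 6669.4444 m^2/s^2
R_v = 6669.4444 / 0.41
R_v = 16266.9 m

16266.9


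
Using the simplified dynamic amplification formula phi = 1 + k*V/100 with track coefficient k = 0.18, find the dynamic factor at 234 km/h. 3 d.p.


phi = 1 + k * V / 100
phi = 1 + 0.18 * 234 / 100
phi = 1 + 0.4212
phi = 1.421

1.421


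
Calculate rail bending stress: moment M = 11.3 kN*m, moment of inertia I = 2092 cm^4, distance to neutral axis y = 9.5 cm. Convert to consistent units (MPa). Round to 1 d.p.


Convert units:
M = 11.3 kN*m = 11300000 N*mm
y = 9.5 cm = 95 mm
I = 2092 cm^4 = 20920000 mm^4
sigma = 11300000 * 95 / 20920000
sigma = 51.3 MPa

51.3


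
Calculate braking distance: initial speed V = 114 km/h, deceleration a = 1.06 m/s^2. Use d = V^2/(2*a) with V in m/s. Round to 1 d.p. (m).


Convert speed: V = 114 / 3.6 = 31.6667 m/s
V^2 = 1002.7778
d = 1002.7778 / (2 * 1.06)
d = 1002.7778 / 2.12
d = 473.0 m

473.0


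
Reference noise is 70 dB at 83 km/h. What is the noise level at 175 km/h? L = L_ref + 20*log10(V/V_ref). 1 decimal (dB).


V/V_ref = 175 / 83 = 2.108434
log10(2.108434) = 0.32396
20 * 0.32396 = 6.4792
L = 70 + 6.4792 = 76.5 dB

76.5


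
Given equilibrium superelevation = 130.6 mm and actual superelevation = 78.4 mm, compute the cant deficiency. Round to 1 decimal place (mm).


Cant deficiency = equilibrium cant - actual cant
CD = 130.6 - 78.4
CD = 52.2 mm

52.2


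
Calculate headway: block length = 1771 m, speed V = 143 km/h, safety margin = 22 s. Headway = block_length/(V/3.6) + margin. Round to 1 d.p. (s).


V = 143 / 3.6 = 39.7222 m/s
Block traversal time = 1771 / 39.7222 = 44.5846 s
Headway = 44.5846 + 22
Headway = 66.6 s

66.6


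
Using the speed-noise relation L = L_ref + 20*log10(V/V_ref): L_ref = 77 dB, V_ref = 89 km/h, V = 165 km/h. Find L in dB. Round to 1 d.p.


V/V_ref = 165 / 89 = 1.853933
log10(1.853933) = 0.268094
20 * 0.268094 = 5.3619
L = 77 + 5.3619 = 82.4 dB

82.4


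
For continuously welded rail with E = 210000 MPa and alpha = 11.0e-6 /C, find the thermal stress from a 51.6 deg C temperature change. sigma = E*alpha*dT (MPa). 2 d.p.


sigma = E * alpha * dT
sigma = 210000 * 11.0e-6 * 51.6
sigma = 2.31 * 51.6
sigma = 119.20 MPa

119.20


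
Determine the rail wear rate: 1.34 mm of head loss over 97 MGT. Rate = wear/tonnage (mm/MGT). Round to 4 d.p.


Wear rate = total wear / cumulative tonnage
Rate = 1.34 / 97
Rate = 0.0138 mm/MGT

0.0138


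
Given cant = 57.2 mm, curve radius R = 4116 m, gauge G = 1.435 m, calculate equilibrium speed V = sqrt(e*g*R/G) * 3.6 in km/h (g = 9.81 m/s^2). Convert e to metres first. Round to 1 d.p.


Convert cant: e = 57.2 mm = 0.0572 m
V_ms = sqrt(0.0572 * 9.81 * 4116 / 1.435)
V_ms = sqrt(1609.49081) = 40.1185 m/s
V = 40.1185 * 3.6 = 144.4 km/h

144.4


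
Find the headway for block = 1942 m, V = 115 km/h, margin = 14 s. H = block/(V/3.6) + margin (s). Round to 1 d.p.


V = 115 / 3.6 = 31.9444 m/s
Block traversal time = 1942 / 31.9444 = 60.793 s
Headway = 60.793 + 14
Headway = 74.8 s

74.8


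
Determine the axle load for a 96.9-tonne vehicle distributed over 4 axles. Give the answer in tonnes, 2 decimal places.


Load per axle = total weight / number of axles
Load = 96.9 / 4
Load = 24.23 tonnes

24.23


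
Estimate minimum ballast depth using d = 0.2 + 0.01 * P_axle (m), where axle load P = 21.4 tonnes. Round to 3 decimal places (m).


d = 0.2 + 0.01 * 21.4
d = 0.2 + 0.214
d = 0.414 m

0.414


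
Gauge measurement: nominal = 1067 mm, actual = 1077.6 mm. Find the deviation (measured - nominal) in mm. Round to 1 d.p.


Deviation = measured - nominal
Deviation = 1077.6 - 1067
Deviation = 10.6 mm

10.6


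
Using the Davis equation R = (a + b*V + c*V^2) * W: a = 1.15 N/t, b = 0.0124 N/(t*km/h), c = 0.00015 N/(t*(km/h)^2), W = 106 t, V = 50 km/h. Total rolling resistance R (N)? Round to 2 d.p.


b*V = 0.0124 * 50 = 0.62
c*V^2 = 0.00015 * 2500 = 0.375
R_per_t = 1.15 + 0.62 + 0.375 = 2.145 N/t
R_total = 2.145 * 106 = 227.37 N

227.37


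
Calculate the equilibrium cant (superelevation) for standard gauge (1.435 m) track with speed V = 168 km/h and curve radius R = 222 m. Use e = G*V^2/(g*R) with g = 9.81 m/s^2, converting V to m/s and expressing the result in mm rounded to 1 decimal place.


Convert speed: V = 168 / 3.6 = 46.6667 m/s
Apply formula: e = 1.435 * 46.6667^2 / (9.81 * 222)
e = 1.435 * 2177.7778 / 2177.82
e = 1.434972 m = 1435.0 mm

1435.0


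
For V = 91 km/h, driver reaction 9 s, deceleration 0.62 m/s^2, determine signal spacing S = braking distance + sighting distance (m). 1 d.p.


V = 91 / 3.6 = 25.2778 m/s
Braking distance = 25.2778^2 / (2*0.62) = 515.2952 m
Sighting distance = 25.2778 * 9 = 227.5 m
S = 515.2952 + 227.5 = 742.8 m

742.8


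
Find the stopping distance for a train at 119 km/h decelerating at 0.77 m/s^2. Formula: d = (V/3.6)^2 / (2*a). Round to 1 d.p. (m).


Convert speed: V = 119 / 3.6 = 33.0556 m/s
V^2 = 1092.6698
d = 1092.6698 / (2 * 0.77)
d = 1092.6698 / 1.54
d = 709.5 m

709.5


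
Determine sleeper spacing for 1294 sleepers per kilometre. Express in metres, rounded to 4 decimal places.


Spacing = 1000 m / number of sleepers
Spacing = 1000 / 1294
Spacing = 0.7728 m

0.7728


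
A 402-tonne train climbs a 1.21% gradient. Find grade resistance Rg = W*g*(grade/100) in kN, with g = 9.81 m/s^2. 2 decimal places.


Rg = W * 9.81 * grade / 100
Rg = 402 * 9.81 * 1.21 / 100
Rg = 3943.62 * 0.0121
Rg = 47.72 kN

47.72


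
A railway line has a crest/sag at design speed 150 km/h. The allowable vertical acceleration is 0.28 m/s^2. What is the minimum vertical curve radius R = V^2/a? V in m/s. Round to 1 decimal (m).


Convert speed: V = 150 / 3.6 = 41.6667 m/s
V^2 = 1736.1111 m^2/s^2
R_v = 1736.1111 / 0.28
R_v = 6200.4 m

6200.4


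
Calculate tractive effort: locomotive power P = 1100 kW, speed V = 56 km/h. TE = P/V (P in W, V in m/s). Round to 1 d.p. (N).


Convert: P = 1100 kW = 1100000 W
V = 56 / 3.6 = 15.5556 m/s
TE = 1100000 / 15.5556
TE = 70714.3 N

70714.3


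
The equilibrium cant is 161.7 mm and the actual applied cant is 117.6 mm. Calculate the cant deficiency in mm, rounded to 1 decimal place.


Cant deficiency = equilibrium cant - actual cant
CD = 161.7 - 117.6
CD = 44.1 mm

44.1


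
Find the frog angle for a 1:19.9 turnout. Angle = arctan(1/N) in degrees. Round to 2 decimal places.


1/N = 1/19.9 = 0.050251
angle = arctan(0.050251) = 0.050209 rad
angle = 0.050209 * 180/pi = 2.88 degrees

2.88


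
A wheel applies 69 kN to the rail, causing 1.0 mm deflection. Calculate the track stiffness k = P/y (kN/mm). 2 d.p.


Track stiffness k = P / y
k = 69 / 1.0
k = 69.00 kN/mm

69.00


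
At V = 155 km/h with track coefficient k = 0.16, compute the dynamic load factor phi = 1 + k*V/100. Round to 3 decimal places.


phi = 1 + k * V / 100
phi = 1 + 0.16 * 155 / 100
phi = 1 + 0.248
phi = 1.248

1.248


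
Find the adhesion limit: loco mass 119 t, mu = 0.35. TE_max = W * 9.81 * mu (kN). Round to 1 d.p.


TE_max = W * g * mu
TE_max = 119 * 9.81 * 0.35
TE_max = 1167.39 * 0.35
TE_max = 408.6 kN

408.6


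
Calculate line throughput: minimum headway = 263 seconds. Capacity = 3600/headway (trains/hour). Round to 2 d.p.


Capacity = 3600 / headway
Capacity = 3600 / 263
Capacity = 13.69 trains/hour

13.69


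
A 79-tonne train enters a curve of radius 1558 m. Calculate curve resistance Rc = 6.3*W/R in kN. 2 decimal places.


Rc = 6.3 * W / R
Rc = 6.3 * 79 / 1558
Rc = 497.7 / 1558
Rc = 0.32 kN

0.32


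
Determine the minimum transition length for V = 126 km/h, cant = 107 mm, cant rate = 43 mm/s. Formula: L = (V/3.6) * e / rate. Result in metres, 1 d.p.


Convert speed: V = 126 / 3.6 = 35.0 m/s
L = 35.0 * 107 / 43
L = 3745.0 / 43
L = 87.1 m

87.1


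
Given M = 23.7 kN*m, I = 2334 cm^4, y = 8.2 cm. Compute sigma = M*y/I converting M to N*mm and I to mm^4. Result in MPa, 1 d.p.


Convert units:
M = 23.7 kN*m = 23700000 N*mm
y = 8.2 cm = 82 mm
I = 2334 cm^4 = 23340000 mm^4
sigma = 23700000 * 82 / 23340000
sigma = 83.3 MPa

83.3


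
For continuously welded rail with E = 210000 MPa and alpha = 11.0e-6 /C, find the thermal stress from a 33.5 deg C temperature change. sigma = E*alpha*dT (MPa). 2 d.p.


sigma = E * alpha * dT
sigma = 210000 * 11.0e-6 * 33.5
sigma = 2.31 * 33.5
sigma = 77.39 MPa

77.39


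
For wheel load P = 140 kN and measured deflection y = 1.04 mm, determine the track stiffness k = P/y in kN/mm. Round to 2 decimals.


Track stiffness k = P / y
k = 140 / 1.04
k = 134.62 kN/mm

134.62


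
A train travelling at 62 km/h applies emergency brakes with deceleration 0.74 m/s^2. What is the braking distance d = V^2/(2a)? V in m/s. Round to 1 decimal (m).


Convert speed: V = 62 / 3.6 = 17.2222 m/s
V^2 = 296.6049
d = 296.6049 / (2 * 0.74)
d = 296.6049 / 1.48
d = 200.4 m

200.4


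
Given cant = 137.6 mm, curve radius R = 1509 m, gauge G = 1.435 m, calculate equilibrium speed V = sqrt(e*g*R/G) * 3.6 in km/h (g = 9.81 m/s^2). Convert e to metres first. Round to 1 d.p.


Convert cant: e = 137.6 mm = 0.1376 m
V_ms = sqrt(0.1376 * 9.81 * 1509 / 1.435)
V_ms = sqrt(1419.465299) = 37.6758 m/s
V = 37.6758 * 3.6 = 135.6 km/h

135.6


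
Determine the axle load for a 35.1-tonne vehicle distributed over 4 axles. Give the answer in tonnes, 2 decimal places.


Load per axle = total weight / number of axles
Load = 35.1 / 4
Load = 8.78 tonnes

8.78


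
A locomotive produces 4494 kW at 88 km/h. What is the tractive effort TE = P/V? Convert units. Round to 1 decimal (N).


Convert: P = 4494 kW = 4494000 W
V = 88 / 3.6 = 24.4444 m/s
TE = 4494000 / 24.4444
TE = 183845.5 N

183845.5


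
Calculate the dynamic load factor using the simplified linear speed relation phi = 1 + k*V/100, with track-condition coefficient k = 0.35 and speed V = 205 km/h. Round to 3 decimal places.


phi = 1 + k * V / 100
phi = 1 + 0.35 * 205 / 100
phi = 1 + 0.7175
phi = 1.718

1.718


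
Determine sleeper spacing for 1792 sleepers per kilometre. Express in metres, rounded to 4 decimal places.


Spacing = 1000 m / number of sleepers
Spacing = 1000 / 1792
Spacing = 0.5580 m

0.5580


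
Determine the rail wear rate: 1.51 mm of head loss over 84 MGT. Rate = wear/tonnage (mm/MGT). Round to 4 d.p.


Wear rate = total wear / cumulative tonnage
Rate = 1.51 / 84
Rate = 0.0180 mm/MGT

0.0180


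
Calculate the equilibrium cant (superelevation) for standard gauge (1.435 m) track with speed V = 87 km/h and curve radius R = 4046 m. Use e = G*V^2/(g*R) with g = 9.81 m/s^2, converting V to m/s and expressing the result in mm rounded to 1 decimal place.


Convert speed: V = 87 / 3.6 = 24.1667 m/s
Apply formula: e = 1.435 * 24.1667^2 / (9.81 * 4046)
e = 1.435 * 584.0278 / 39691.26
e = 0.021115 m = 21.1 mm

21.1


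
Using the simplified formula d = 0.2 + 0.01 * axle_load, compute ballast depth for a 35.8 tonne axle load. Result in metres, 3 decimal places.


d = 0.2 + 0.01 * 35.8
d = 0.2 + 0.358
d = 0.558 m

0.558


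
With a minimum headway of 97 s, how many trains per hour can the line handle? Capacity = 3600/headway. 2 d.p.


Capacity = 3600 / headway
Capacity = 3600 / 97
Capacity = 37.11 trains/hour

37.11


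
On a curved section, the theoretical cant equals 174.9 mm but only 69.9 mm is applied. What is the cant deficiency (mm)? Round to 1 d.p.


Cant deficiency = equilibrium cant - actual cant
CD = 174.9 - 69.9
CD = 105.0 mm

105.0


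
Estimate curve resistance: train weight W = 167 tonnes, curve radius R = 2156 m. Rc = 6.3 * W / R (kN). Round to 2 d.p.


Rc = 6.3 * W / R
Rc = 6.3 * 167 / 2156
Rc = 1052.1 / 2156
Rc = 0.49 kN

0.49


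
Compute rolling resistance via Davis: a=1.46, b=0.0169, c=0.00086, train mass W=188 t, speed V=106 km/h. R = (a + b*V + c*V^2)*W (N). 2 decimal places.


b*V = 0.0169 * 106 = 1.7914
c*V^2 = 0.00086 * 11236 = 9.66296
R_per_t = 1.46 + 1.7914 + 9.66296 = 12.91436 N/t
R_total = 12.91436 * 188 = 2427.90 N

2427.90
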